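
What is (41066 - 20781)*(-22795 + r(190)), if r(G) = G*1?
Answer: -458542425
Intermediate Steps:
r(G) = G
(41066 - 20781)*(-22795 + r(190)) = (41066 - 20781)*(-22795 + 190) = 20285*(-22605) = -458542425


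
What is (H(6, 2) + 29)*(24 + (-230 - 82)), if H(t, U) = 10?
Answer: -11232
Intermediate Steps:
(H(6, 2) + 29)*(24 + (-230 - 82)) = (10 + 29)*(24 + (-230 - 82)) = 39*(24 - 312) = 39*(-288) = -11232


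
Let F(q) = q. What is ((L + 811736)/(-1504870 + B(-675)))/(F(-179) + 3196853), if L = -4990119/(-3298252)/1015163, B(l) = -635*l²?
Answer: -543581187054080411/622561560364202349954811176 ≈ -8.7314e-10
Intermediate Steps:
L = 4990119/3348263395076 (L = -4990119*(-1/3298252)*(1/1015163) = (4990119/3298252)*(1/1015163) = 4990119/3348263395076 ≈ 1.4904e-6)
((L + 811736)/(-1504870 + B(-675)))/(F(-179) + 3196853) = ((4990119/3348263395076 + 811736)/(-1504870 - 635*(-675)²))/(-179 + 3196853) = (2717905935270402055/(3348263395076*(-1504870 - 635*455625)))/3196674 = (2717905935270402055/(3348263395076*(-1504870 - 289321875)))*(1/3196674) = ((2717905935270402055/3348263395076)/(-290826745))*(1/3196674) = ((2717905935270402055/3348263395076)*(-1/290826745))*(1/3196674) = -543581187054080411/194752908918520421524*1/3196674 = -543581187054080411/622561560364202349954811176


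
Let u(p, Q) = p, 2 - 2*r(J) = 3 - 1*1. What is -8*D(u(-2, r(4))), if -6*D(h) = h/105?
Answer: -8/315 ≈ -0.025397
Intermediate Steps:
r(J) = 0 (r(J) = 1 - (3 - 1*1)/2 = 1 - (3 - 1)/2 = 1 - ½*2 = 1 - 1 = 0)
D(h) = -h/630 (D(h) = -h/(6*105) = -h/630)
-8*D(u(-2, r(4))) = -(-4)*(-2)/315 = -8*1/315 = -8/315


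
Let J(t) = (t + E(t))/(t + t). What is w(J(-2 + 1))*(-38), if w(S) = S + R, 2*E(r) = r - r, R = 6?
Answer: -247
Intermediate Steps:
E(r) = 0 (E(r) = (r - r)/2 = (1/2)*0 = 0)
J(t) = 1/2 (J(t) = (t + 0)/(t + t) = t/((2*t)) = t*(1/(2*t)) = 1/2)
w(S) = 6 + S (w(S) = S + 6 = 6 + S)
w(J(-2 + 1))*(-38) = (6 + 1/2)*(-38) = (13/2)*(-38) = -247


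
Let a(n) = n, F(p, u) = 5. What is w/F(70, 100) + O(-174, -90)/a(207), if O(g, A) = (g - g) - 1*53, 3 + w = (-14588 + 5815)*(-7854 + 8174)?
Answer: -581124406/1035 ≈ -5.6147e+5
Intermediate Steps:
w = -2807363 (w = -3 + (-14588 + 5815)*(-7854 + 8174) = -3 - 8773*320 = -3 - 2807360 = -2807363)
O(g, A) = -53 (O(g, A) = 0 - 53 = -53)
w/F(70, 100) + O(-174, -90)/a(207) = -2807363/5 - 53/207 = -581124406/1035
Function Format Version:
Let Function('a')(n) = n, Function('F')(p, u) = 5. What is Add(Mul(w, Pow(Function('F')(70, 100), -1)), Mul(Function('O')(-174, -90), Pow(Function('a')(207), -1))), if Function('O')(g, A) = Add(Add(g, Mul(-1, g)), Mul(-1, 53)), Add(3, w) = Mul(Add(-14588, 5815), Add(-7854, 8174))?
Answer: Rational(-581124406, 1035) ≈ -5.6147e+5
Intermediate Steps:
w = -2807363 (w = Add(-3, Mul(Add(-14588, 5815), Add(-7854, 8174))) = Add(-3, Mul(-8773, 320)) = Add(-3, -2807360) = -2807363)
Function('O')(g, A) = -53 (Function('O')(g, A) = Add(0, -53) = -53)
Add(Mul(w, Pow(Function('F')(70, 100), -1)), Mul(Function('O')(-174, -90), Pow(Function('a')(207), -1))) = Add(Mul(-2807363, Pow(5, -1)), Mul(-53, Pow(207, -1))) = Add(Mul(-2807363, Rational(1, 5)), Mul(-53, Rational(1, 207))) = Add(Rational(-2807363, 5), Rational(-53, 207)) = Rational(-581124406, 1035)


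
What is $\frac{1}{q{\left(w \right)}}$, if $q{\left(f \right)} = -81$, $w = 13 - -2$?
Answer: $- \frac{1}{81} \approx -0.012346$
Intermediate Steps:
$w = 15$ ($w = 13 + 2 = 15$)
$\frac{1}{q{\left(w \right)}} = \frac{1}{-81} = - \frac{1}{81}$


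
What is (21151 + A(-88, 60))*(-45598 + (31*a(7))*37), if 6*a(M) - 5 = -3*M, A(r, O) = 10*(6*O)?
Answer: -3612903470/3 ≈ -1.2043e+9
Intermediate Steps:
A(r, O) = 60*O
a(M) = ⅚ - M/2 (a(M) = ⅚ + (-3*M)/6 = ⅚ - M/2)
(21151 + A(-88, 60))*(-45598 + (31*a(7))*37) = (21151 + 60*60)*(-45598 + (31*(⅚ - ½*7))*37) = (21151 + 3600)*(-45598 + (31*(⅚ - 7/2))*37) = 24751*(-45598 + (31*(-8/3))*37) = 24751*(-45598 - 248/3*37) = 24751*(-45598 - 9176/3) = 24751*(-145970/3) = -3612903470/3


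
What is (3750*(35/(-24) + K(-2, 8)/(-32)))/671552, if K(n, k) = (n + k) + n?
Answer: -11875/1343104 ≈ -0.0088415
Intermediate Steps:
K(n, k) = k + 2*n (K(n, k) = (k + n) + n = k + 2*n)
(3750*(35/(-24) + K(-2, 8)/(-32)))/671552 = (3750*(35/(-24) + (8 + 2*(-2))/(-32)))/671552 = (3750*(35*(-1/24) + (8 - 4)*(-1/32)))*(1/671552) = (3750*(-35/24 + 4*(-1/32)))*(1/671552) = (3750*(-35/24 - ⅛))*(1/671552) = (3750*(-19/12))*(1/671552) = -11875/2*1/671552 = -11875/1343104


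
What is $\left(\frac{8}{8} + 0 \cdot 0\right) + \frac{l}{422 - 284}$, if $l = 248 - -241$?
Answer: $\frac{209}{46} \approx 4.5435$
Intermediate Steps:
$l = 489$ ($l = 248 + 241 = 489$)
$\left(\frac{8}{8} + 0 \cdot 0\right) + \frac{l}{422 - 284} = \left(\frac{8}{8} + 0 \cdot 0\right) + \frac{489}{422 - 284} = \left(8 \cdot \frac{1}{8} + 0\right) + \frac{489}{138} = \left(1 + 0\right) + 489 \cdot \frac{1}{138} = 1 + \frac{163}{46} = \frac{209}{46}$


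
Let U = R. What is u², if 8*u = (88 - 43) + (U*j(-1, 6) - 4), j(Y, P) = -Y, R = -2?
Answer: 1521/64 ≈ 23.766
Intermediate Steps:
U = -2
u = 39/8 (u = ((88 - 43) + (-(-2)*(-1) - 4))/8 = (45 + (-2*1 - 4))/8 = (45 + (-2 - 4))/8 = (45 - 6)/8 = (⅛)*39 = 39/8 ≈ 4.8750)
u² = (39/8)² = 1521/64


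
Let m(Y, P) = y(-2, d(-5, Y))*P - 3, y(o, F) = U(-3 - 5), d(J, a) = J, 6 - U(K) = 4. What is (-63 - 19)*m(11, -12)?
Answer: 2214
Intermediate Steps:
U(K) = 2 (U(K) = 6 - 1*4 = 6 - 4 = 2)
y(o, F) = 2
m(Y, P) = -3 + 2*P (m(Y, P) = 2*P - 3 = -3 + 2*P)
(-63 - 19)*m(11, -12) = (-63 - 19)*(-3 + 2*(-12)) = -82*(-3 - 24) = -82*(-27) = 2214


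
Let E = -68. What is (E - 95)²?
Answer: 26569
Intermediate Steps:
(E - 95)² = (-68 - 95)² = (-163)² = 26569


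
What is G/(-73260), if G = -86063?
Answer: 86063/73260 ≈ 1.1748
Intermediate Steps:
G/(-73260) = -86063/(-73260) = -86063*(-1/73260) = 86063/73260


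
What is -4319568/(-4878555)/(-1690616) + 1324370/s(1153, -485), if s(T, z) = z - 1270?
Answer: -8275068240260392/10965775992795 ≈ -754.63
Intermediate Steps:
s(T, z) = -1270 + z
-4319568/(-4878555)/(-1690616) + 1324370/s(1153, -485) = -4319568/(-4878555)/(-1690616) + 1324370/(-1270 - 485) = -4319568*(-1/4878555)*(-1/1690616) + 1324370/(-1755) = (130896/147835)*(-1/1690616) + 1324370*(-1/1755) = -16362/31241527045 - 264874/351 = -8275068240260392/10965775992795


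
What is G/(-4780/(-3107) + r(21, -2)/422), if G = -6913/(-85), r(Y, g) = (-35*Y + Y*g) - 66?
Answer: -37924718/214115 ≈ -177.12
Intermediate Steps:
r(Y, g) = -66 - 35*Y + Y*g
G = 6913/85 (G = -6913*(-1/85) = 6913/85 ≈ 81.329)
G/(-4780/(-3107) + r(21, -2)/422) = 6913/(85*(-4780/(-3107) + (-66 - 35*21 + 21*(-2))/422)) = 6913/(85*(-4780*(-1/3107) + (-66 - 735 - 42)*(1/422))) = 6913/(85*(20/13 - 843*1/422)) = 6913/(85*(20/13 - 843/422)) = 6913/(85*(-2519/5486)) = (6913/85)*(-5486/2519) = -37924718/214115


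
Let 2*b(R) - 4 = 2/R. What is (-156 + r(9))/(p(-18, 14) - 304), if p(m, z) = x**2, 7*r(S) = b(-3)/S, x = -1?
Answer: 29479/57267 ≈ 0.51476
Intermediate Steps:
b(R) = 2 + 1/R (b(R) = 2 + (2/R)/2 = 2 + 1/R)
r(S) = 5/(21*S) (r(S) = ((2 + 1/(-3))/S)/7 = ((2 - 1/3)/S)/7 = (5/(3*S))/7 = 5/(21*S))
p(m, z) = 1 (p(m, z) = (-1)**2 = 1)
(-156 + r(9))/(p(-18, 14) - 304) = (-156 + (5/21)/9)/(1 - 304) = (-156 + (5/21)*(1/9))/(-303) = (-156 + 5/189)*(-1/303) = -29479/189*(-1/303) = 29479/57267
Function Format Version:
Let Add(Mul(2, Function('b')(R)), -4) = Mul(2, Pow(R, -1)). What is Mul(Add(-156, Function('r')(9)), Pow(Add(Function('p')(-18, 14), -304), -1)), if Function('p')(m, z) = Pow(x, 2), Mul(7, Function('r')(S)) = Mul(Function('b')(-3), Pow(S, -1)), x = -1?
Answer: Rational(29479, 57267) ≈ 0.51476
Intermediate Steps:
Function('b')(R) = Add(2, Pow(R, -1)) (Function('b')(R) = Add(2, Mul(Rational(1, 2), Mul(2, Pow(R, -1)))) = Add(2, Pow(R, -1)))
Function('r')(S) = Mul(Rational(5, 21), Pow(S, -1)) (Function('r')(S) = Mul(Rational(1, 7), Mul(Add(2, Pow(-3, -1)), Pow(S, -1))) = Mul(Rational(1, 7), Mul(Add(2, Rational(-1, 3)), Pow(S, -1))) = Mul(Rational(1, 7), Mul(Rational(5, 3), Pow(S, -1))) = Mul(Rational(5, 21), Pow(S, -1)))
Function('p')(m, z) = 1 (Function('p')(m, z) = Pow(-1, 2) = 1)
Mul(Add(-156, Function('r')(9)), Pow(Add(Function('p')(-18, 14), -304), -1)) = Mul(Add(-156, Mul(Rational(5, 21), Pow(9, -1))), Pow(Add(1, -304), -1)) = Mul(Add(-156, Mul(Rational(5, 21), Rational(1, 9))), Pow(-303, -1)) = Mul(Add(-156, Rational(5, 189)), Rational(-1, 303)) = Mul(Rational(-29479, 189), Rational(-1, 303)) = Rational(29479, 57267)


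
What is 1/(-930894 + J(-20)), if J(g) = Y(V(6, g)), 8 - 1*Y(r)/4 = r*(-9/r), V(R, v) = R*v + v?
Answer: -1/930826 ≈ -1.0743e-6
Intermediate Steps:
V(R, v) = v + R*v
Y(r) = 68 (Y(r) = 32 - 4*r*(-9/r) = 32 - 4*(-9) = 32 + 36 = 68)
J(g) = 68
1/(-930894 + J(-20)) = 1/(-930894 + 68) = 1/(-930826) = -1/930826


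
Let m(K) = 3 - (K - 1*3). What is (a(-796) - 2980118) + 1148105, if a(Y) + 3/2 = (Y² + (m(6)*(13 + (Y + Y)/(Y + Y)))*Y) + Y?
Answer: -2398389/2 ≈ -1.1992e+6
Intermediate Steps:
m(K) = 6 - K (m(K) = 3 - (K - 3) = 3 - (-3 + K) = 3 + (3 - K) = 6 - K)
a(Y) = -3/2 + Y + Y² (a(Y) = -3/2 + ((Y² + ((6 - 1*6)*(13 + (Y + Y)/(Y + Y)))*Y) + Y) = -3/2 + ((Y² + ((6 - 6)*(13 + (2*Y)/((2*Y))))*Y) + Y) = -3/2 + ((Y² + (0*(13 + (2*Y)*(1/(2*Y))))*Y) + Y) = -3/2 + ((Y² + (0*(13 + 1))*Y) + Y) = -3/2 + ((Y² + (0*14)*Y) + Y) = -3/2 + ((Y² + 0*Y) + Y) = -3/2 + ((Y² + 0) + Y) = -3/2 + (Y² + Y) = -3/2 + (Y + Y²) = -3/2 + Y + Y²)
(a(-796) - 2980118) + 1148105 = ((-3/2 - 796 + (-796)²) - 2980118) + 1148105 = ((-3/2 - 796 + 633616) - 2980118) + 1148105 = (1265637/2 - 2980118) + 1148105 = -4694599/2 + 1148105 = -2398389/2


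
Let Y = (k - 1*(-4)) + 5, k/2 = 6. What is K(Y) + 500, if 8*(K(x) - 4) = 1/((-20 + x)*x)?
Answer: 84673/168 ≈ 504.01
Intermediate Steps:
k = 12 (k = 2*6 = 12)
Y = 21 (Y = (12 - 1*(-4)) + 5 = (12 + 4) + 5 = 16 + 5 = 21)
K(x) = 4 + 1/(8*x*(-20 + x)) (K(x) = 4 + (1/((-20 + x)*x))/8 = 4 + (1/(x*(-20 + x)))/8 = 4 + 1/(8*x*(-20 + x)))
K(Y) + 500 = (⅛)*(1 - 640*21 + 32*21²)/(21*(-20 + 21)) + 500 = (⅛)*(1/21)*(1 - 13440 + 32*441)/1 + 500 = (⅛)*(1/21)*1*(1 - 13440 + 14112) + 500 = (⅛)*(1/21)*1*673 + 500 = 673/168 + 500 = 84673/168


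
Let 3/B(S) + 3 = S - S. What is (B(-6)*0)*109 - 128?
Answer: -128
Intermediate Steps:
B(S) = -1 (B(S) = 3/(-3 + (S - S)) = 3/(-3 + 0) = 3/(-3) = 3*(-⅓) = -1)
(B(-6)*0)*109 - 128 = -1*0*109 - 128 = 0*109 - 128 = 0 - 128 = -128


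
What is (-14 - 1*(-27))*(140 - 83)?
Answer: 741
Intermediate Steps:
(-14 - 1*(-27))*(140 - 83) = (-14 + 27)*57 = 13*57 = 741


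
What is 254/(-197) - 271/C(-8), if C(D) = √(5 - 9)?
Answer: -254/197 + 271*I/2 ≈ -1.2893 + 135.5*I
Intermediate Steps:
C(D) = 2*I (C(D) = √(-4) = 2*I)
254/(-197) - 271/C(-8) = 254/(-197) - 271*(-I/2) = 254*(-1/197) - (-271)*I/2 = -254/197 + 271*I/2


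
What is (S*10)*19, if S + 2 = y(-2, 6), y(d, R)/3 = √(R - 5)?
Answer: 190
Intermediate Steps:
y(d, R) = 3*√(-5 + R) (y(d, R) = 3*√(R - 5) = 3*√(-5 + R))
S = 1 (S = -2 + 3*√(-5 + 6) = -2 + 3*√1 = -2 + 3*1 = -2 + 3 = 1)
(S*10)*19 = (1*10)*19 = 10*19 = 190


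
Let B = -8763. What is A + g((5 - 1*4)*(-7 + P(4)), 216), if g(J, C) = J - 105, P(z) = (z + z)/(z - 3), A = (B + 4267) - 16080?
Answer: -20680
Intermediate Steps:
A = -20576 (A = (-8763 + 4267) - 16080 = -4496 - 16080 = -20576)
P(z) = 2*z/(-3 + z) (P(z) = (2*z)/(-3 + z) = 2*z/(-3 + z))
g(J, C) = -105 + J
A + g((5 - 1*4)*(-7 + P(4)), 216) = -20576 + (-105 + (5 - 1*4)*(-7 + 2*4/(-3 + 4))) = -20576 + (-105 + (5 - 4)*(-7 + 2*4/1)) = -20576 + (-105 + 1*(-7 + 2*4*1)) = -20576 + (-105 + 1*(-7 + 8)) = -20576 + (-105 + 1*1) = -20576 + (-105 + 1) = -20576 - 104 = -20680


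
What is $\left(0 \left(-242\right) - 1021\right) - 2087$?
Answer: $-3108$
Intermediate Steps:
$\left(0 \left(-242\right) - 1021\right) - 2087 = \left(0 - 1021\right) - 2087 = -1021 - 2087 = -3108$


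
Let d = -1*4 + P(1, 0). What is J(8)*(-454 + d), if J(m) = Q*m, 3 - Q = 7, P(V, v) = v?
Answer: 14656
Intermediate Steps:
Q = -4 (Q = 3 - 1*7 = 3 - 7 = -4)
J(m) = -4*m
d = -4 (d = -1*4 + 0 = -4 + 0 = -4)
J(8)*(-454 + d) = (-4*8)*(-454 - 4) = -32*(-458) = 14656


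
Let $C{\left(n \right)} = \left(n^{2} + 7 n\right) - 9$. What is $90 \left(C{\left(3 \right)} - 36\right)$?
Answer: $-1350$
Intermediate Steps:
$C{\left(n \right)} = -9 + n^{2} + 7 n$
$90 \left(C{\left(3 \right)} - 36\right) = 90 \left(\left(-9 + 3^{2} + 7 \cdot 3\right) - 36\right) = 90 \left(\left(-9 + 9 + 21\right) - 36\right) = 90 \left(21 - 36\right) = 90 \left(-15\right) = -1350$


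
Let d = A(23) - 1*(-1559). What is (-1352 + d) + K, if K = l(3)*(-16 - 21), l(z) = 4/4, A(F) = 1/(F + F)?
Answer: 7821/46 ≈ 170.02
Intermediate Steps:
A(F) = 1/(2*F)
l(z) = 1 (l(z) = 4*(¼) = 1)
d = 71715/46 (d = (½)/23 - 1*(-1559) = (½)*(1/23) + 1559 = 1/46 + 1559 = 71715/46 ≈ 1559.0)
K = -37 (K = 1*(-16 - 21) = 1*(-37) = -37)
(-1352 + d) + K = (-1352 + 71715/46) - 37 = 9523/46 - 37 = 7821/46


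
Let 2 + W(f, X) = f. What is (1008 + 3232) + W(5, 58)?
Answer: 4243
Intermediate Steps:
W(f, X) = -2 + f
(1008 + 3232) + W(5, 58) = (1008 + 3232) + (-2 + 5) = 4240 + 3 = 4243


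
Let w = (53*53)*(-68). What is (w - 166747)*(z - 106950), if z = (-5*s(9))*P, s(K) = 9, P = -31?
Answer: 37763251245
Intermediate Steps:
w = -191012 (w = 2809*(-68) = -191012)
z = 1395 (z = -5*9*(-31) = -45*(-31) = 1395)
(w - 166747)*(z - 106950) = (-191012 - 166747)*(1395 - 106950) = -357759*(-105555) = 37763251245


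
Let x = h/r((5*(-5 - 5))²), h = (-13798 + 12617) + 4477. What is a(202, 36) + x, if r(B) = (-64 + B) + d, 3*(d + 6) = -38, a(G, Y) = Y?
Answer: 67740/1813 ≈ 37.363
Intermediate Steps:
d = -56/3 (d = -6 + (⅓)*(-38) = -6 - 38/3 = -56/3 ≈ -18.667)
r(B) = -248/3 + B (r(B) = (-64 + B) - 56/3 = -248/3 + B)
h = 3296 (h = -1181 + 4477 = 3296)
x = 2472/1813 (x = 3296/(-248/3 + (5*(-5 - 5))²) = 3296/(-248/3 + (5*(-10))²) = 3296/(-248/3 + (-50)²) = 3296/(-248/3 + 2500) = 3296/(7252/3) = 3296*(3/7252) = 2472/1813 ≈ 1.3635)
a(202, 36) + x = 36 + 2472/1813 = 67740/1813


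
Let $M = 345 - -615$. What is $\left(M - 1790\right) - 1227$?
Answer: $-2057$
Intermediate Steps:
$M = 960$ ($M = 345 + 615 = 960$)
$\left(M - 1790\right) - 1227 = \left(960 - 1790\right) - 1227 = -830 - 1227 = -2057$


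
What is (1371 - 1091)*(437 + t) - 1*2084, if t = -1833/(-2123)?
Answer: 255859188/2123 ≈ 1.2052e+5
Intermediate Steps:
t = 1833/2123 (t = -1833*(-1/2123) = 1833/2123 ≈ 0.86340)
(1371 - 1091)*(437 + t) - 1*2084 = (1371 - 1091)*(437 + 1833/2123) - 1*2084 = 280*(929584/2123) - 2084 = 260283520/2123 - 2084 = 255859188/2123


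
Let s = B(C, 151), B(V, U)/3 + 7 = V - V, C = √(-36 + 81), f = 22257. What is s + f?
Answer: 22236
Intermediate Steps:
C = 3*√5 (C = √45 = 3*√5 ≈ 6.7082)
B(V, U) = -21 (B(V, U) = -21 + 3*(V - V) = -21 + 3*0 = -21 + 0 = -21)
s = -21
s + f = -21 + 22257 = 22236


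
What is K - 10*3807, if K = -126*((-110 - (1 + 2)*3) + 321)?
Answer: -63522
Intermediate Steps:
K = -25452 (K = -126*((-110 - 3*3) + 321) = -126*((-110 - 1*9) + 321) = -126*((-110 - 9) + 321) = -126*(-119 + 321) = -126*202 = -25452)
K - 10*3807 = -25452 - 10*3807 = -25452 - 38070 = -63522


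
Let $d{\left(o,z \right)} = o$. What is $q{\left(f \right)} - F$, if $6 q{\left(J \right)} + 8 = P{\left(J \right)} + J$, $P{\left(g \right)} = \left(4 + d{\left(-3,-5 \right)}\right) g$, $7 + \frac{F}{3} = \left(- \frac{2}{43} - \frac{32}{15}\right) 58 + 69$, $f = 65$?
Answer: $\frac{137789}{645} \approx 213.63$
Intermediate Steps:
$F = - \frac{41558}{215}$ ($F = -21 + 3 \left(\left(- \frac{2}{43} - \frac{32}{15}\right) 58 + 69\right) = -21 + 3 \left(\left(- \frac{1406}{645}\right) 58 + 69\right) = -21 + 3 \left(- \frac{81548}{645} + 69\right) = -21 + 3 \left(- \frac{37043}{645}\right) = -21 - \frac{37043}{215} = - \frac{41558}{215} \approx -193.29$)
$P{\left(g \right)} = g$ ($P{\left(g \right)} = \left(4 - 3\right) g = 1 g = g$)
$q{\left(J \right)} = - \frac{4}{3} + \frac{J}{3}$ ($q{\left(J \right)} = - \frac{4}{3} + \frac{J + J}{6} = - \frac{4}{3} + \frac{2 J}{6} = - \frac{4}{3} + \frac{J}{3}$)
$q{\left(f \right)} - F = \left(- \frac{4}{3} + \frac{1}{3} \cdot 65\right) - - \frac{41558}{215} = \left(- \frac{4}{3} + \frac{65}{3}\right) + \frac{41558}{215} = \frac{61}{3} + \frac{41558}{215} = \frac{137789}{645}$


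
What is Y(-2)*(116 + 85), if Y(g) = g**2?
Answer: 804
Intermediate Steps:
Y(-2)*(116 + 85) = (-2)**2*(116 + 85) = 4*201 = 804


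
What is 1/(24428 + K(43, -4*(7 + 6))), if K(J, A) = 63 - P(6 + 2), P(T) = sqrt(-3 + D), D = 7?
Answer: 1/24489 ≈ 4.0835e-5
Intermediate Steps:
P(T) = 2 (P(T) = sqrt(-3 + 7) = sqrt(4) = 2)
K(J, A) = 61 (K(J, A) = 63 - 1*2 = 63 - 2 = 61)
1/(24428 + K(43, -4*(7 + 6))) = 1/(24428 + 61) = 1/24489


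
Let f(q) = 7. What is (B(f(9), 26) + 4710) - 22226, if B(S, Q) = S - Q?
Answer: -17535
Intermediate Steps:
(B(f(9), 26) + 4710) - 22226 = ((7 - 1*26) + 4710) - 22226 = ((7 - 26) + 4710) - 22226 = (-19 + 4710) - 22226 = 4691 - 22226 = -17535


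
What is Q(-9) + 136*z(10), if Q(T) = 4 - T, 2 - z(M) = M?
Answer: -1075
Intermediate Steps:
z(M) = 2 - M
Q(-9) + 136*z(10) = (4 - 1*(-9)) + 136*(2 - 1*10) = (4 + 9) + 136*(2 - 10) = 13 + 136*(-8) = 13 - 1088 = -1075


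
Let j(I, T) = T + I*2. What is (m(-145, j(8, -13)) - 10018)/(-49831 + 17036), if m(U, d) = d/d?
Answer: 1431/4685 ≈ 0.30544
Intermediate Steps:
j(I, T) = T + 2*I
m(U, d) = 1
(m(-145, j(8, -13)) - 10018)/(-49831 + 17036) = (1 - 10018)/(-49831 + 17036) = -10017/(-32795) = -10017*(-1/32795) = 1431/4685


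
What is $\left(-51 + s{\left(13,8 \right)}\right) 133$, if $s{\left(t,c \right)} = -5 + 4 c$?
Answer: $-3192$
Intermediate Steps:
$\left(-51 + s{\left(13,8 \right)}\right) 133 = \left(-51 + \left(-5 + 4 \cdot 8\right)\right) 133 = \left(-51 + \left(-5 + 32\right)\right) 133 = \left(-51 + 27\right) 133 = \left(-24\right) 133 = -3192$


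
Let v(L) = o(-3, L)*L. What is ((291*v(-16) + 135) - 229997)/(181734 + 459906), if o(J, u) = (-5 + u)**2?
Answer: -1141579/320820 ≈ -3.5583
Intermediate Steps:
v(L) = L*(-5 + L)**2 (v(L) = (-5 + L)**2*L = L*(-5 + L)**2)
((291*v(-16) + 135) - 229997)/(181734 + 459906) = ((291*(-16*(-5 - 16)**2) + 135) - 229997)/(181734 + 459906) = ((291*(-16*(-21)**2) + 135) - 229997)/641640 = ((291*(-16*441) + 135) - 229997)*(1/641640) = ((291*(-7056) + 135) - 229997)*(1/641640) = ((-2053296 + 135) - 229997)*(1/641640) = (-2053161 - 229997)*(1/641640) = -2283158*1/641640 = -1141579/320820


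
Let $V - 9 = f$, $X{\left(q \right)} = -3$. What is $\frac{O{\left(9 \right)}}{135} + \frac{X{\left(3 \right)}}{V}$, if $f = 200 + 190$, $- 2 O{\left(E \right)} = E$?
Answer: $- \frac{163}{3990} \approx -0.040852$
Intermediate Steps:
$O{\left(E \right)} = - \frac{E}{2}$
$f = 390$
$V = 399$ ($V = 9 + 390 = 399$)
$\frac{O{\left(9 \right)}}{135} + \frac{X{\left(3 \right)}}{V} = \frac{\left(- \frac{1}{2}\right) 9}{135} - \frac{3}{399} = \left(- \frac{9}{2}\right) \frac{1}{135} - \frac{1}{133} = - \frac{1}{30} - \frac{1}{133} = - \frac{163}{3990}$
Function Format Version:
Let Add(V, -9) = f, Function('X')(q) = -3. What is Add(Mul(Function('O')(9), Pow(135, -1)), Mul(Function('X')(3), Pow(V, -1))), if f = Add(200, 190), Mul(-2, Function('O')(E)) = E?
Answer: Rational(-163, 3990) ≈ -0.040852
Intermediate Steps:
Function('O')(E) = Mul(Rational(-1, 2), E)
f = 390
V = 399 (V = Add(9, 390) = 399)
Add(Mul(Function('O')(9), Pow(135, -1)), Mul(Function('X')(3), Pow(V, -1))) = Add(Mul(Mul(Rational(-1, 2), 9), Pow(135, -1)), Mul(-3, Pow(399, -1))) = Add(Mul(Rational(-9, 2), Rational(1, 135)), Mul(-3, Rational(1, 399))) = Add(Rational(-1, 30), Rational(-1, 133)) = Rational(-163, 3990)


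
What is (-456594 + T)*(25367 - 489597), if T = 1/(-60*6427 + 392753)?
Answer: 1511943724014230/7133 ≈ 2.1196e+11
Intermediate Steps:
T = 1/7133 (T = 1/(-385620 + 392753) = 1/7133 ≈ 0.00014019)
(-456594 + T)*(25367 - 489597) = (-456594 + 1/7133)*(25367 - 489597) = -3256885001/7133*(-464230) = 1511943724014230/7133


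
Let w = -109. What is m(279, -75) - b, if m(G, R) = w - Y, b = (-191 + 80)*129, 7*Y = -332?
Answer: 99802/7 ≈ 14257.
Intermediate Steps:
Y = -332/7 (Y = (⅐)*(-332) = -332/7 ≈ -47.429)
b = -14319 (b = -111*129 = -14319)
m(G, R) = -431/7 (m(G, R) = -109 - 1*(-332/7) = -109 + 332/7 = -431/7)
m(279, -75) - b = -431/7 - 1*(-14319) = -431/7 + 14319 = 99802/7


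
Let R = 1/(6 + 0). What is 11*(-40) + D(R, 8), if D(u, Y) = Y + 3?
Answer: -429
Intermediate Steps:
R = 1/6 ≈ 0.16667
D(u, Y) = 3 + Y
11*(-40) + D(R, 8) = 11*(-40) + (3 + 8) = -440 + 11 = -429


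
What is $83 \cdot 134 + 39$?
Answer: $11161$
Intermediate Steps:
$83 \cdot 134 + 39 = 11122 + 39 = 11161$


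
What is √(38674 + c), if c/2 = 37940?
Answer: √114554 ≈ 338.46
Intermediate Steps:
c = 75880 (c = 2*37940 = 75880)
√(38674 + c) = √(38674 + 75880) = √114554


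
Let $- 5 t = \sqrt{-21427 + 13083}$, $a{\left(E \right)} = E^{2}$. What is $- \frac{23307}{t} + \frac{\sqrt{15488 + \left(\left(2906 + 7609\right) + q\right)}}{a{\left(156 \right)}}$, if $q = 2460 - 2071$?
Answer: $\frac{\sqrt{6598}}{12168} - \frac{116535 i \sqrt{2086}}{4172} \approx 0.0066755 - 1275.8 i$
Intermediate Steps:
$q = 389$ ($q = 2460 - 2071 = 389$)
$t = - \frac{2 i \sqrt{2086}}{5}$ ($t = - \frac{\sqrt{-21427 + 13083}}{5} = - \frac{\sqrt{-8344}}{5} = - \frac{2 i \sqrt{2086}}{5} \approx - 18.269 i$)
$- \frac{23307}{t} + \frac{\sqrt{15488 + \left(\left(2906 + 7609\right) + q\right)}}{a{\left(156 \right)}} = - \frac{23307}{\left(- \frac{2}{5}\right) i \sqrt{2086}} + \frac{\sqrt{15488 + \left(\left(2906 + 7609\right) + 389\right)}}{156^{2}} = - 23307 \frac{5 i \sqrt{2086}}{4172} + \frac{\sqrt{15488 + \left(10515 + 389\right)}}{24336} = - \frac{116535 i \sqrt{2086}}{4172} + \sqrt{15488 + 10904} \cdot \frac{1}{24336} = - \frac{116535 i \sqrt{2086}}{4172} + \sqrt{26392} \cdot \frac{1}{24336} = - \frac{116535 i \sqrt{2086}}{4172} + 2 \sqrt{6598} \cdot \frac{1}{24336} = - \frac{116535 i \sqrt{2086}}{4172} + \frac{\sqrt{6598}}{12168} = \frac{\sqrt{6598}}{12168} - \frac{116535 i \sqrt{2086}}{4172}$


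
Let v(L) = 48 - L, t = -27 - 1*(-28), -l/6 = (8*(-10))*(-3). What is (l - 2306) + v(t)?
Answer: -3699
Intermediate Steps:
l = -1440 (l = -6*8*(-10)*(-3) = -(-480)*(-3) = -6*240 = -1440)
t = 1 (t = -27 + 28 = 1)
(l - 2306) + v(t) = (-1440 - 2306) + (48 - 1*1) = -3746 + (48 - 1) = -3746 + 47 = -3699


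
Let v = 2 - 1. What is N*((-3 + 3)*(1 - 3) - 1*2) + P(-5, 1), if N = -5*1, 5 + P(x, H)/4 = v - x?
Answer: 14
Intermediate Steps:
v = 1
P(x, H) = -16 - 4*x (P(x, H) = -20 + 4*(1 - x) = -20 + (4 - 4*x) = -16 - 4*x)
N = -5
N*((-3 + 3)*(1 - 3) - 1*2) + P(-5, 1) = -5*((-3 + 3)*(1 - 3) - 1*2) + (-16 - 4*(-5)) = -5*(0*(-2) - 2) + (-16 + 20) = -5*(0 - 2) + 4 = -5*(-2) + 4 = 10 + 4 = 14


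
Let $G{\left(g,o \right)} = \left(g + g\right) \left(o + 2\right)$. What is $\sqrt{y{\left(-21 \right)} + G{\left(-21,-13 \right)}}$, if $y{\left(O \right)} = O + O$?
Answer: $2 \sqrt{105} \approx 20.494$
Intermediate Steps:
$G{\left(g,o \right)} = 2 g \left(2 + o\right)$
$y{\left(O \right)} = 2 O$
$\sqrt{y{\left(-21 \right)} + G{\left(-21,-13 \right)}} = \sqrt{2 \left(-21\right) + 2 \left(-21\right) \left(2 - 13\right)} = \sqrt{-42 + 2 \left(-21\right) \left(-11\right)} = \sqrt{-42 + 462} = \sqrt{420} = 2 \sqrt{105}$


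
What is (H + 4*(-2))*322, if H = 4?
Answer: -1288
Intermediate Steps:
(H + 4*(-2))*322 = (4 + 4*(-2))*322 = (4 - 8)*322 = -4*322 = -1288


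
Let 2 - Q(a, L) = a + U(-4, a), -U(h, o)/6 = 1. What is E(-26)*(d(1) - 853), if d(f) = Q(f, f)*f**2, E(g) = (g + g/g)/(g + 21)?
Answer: -4230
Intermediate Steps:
U(h, o) = -6 (U(h, o) = -6*1 = -6)
Q(a, L) = 8 - a (Q(a, L) = 2 - (a - 6) = 2 - (-6 + a) = 2 + (6 - a) = 8 - a)
E(g) = (1 + g)/(21 + g) (E(g) = (g + 1)/(21 + g) = (1 + g)/(21 + g))
d(f) = f**2*(8 - f) (d(f) = (8 - f)*f**2 = f**2*(8 - f))
E(-26)*(d(1) - 853) = ((1 - 26)/(21 - 26))*(1**2*(8 - 1*1) - 853) = (-25/(-5))*(1*(8 - 1) - 853) = (-1/5*(-25))*(1*7 - 853) = 5*(7 - 853) = 5*(-846) = -4230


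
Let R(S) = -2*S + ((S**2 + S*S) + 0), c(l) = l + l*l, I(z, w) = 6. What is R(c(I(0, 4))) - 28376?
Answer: -24932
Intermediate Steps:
c(l) = l + l**2
R(S) = -2*S + 2*S**2 (R(S) = -2*S + ((S**2 + S**2) + 0) = -2*S + (2*S**2 + 0) = -2*S + 2*S**2)
R(c(I(0, 4))) - 28376 = 2*(6*(1 + 6))*(-1 + 6*(1 + 6)) - 28376 = 2*(6*7)*(-1 + 6*7) - 28376 = 2*42*(-1 + 42) - 28376 = 2*42*41 - 28376 = 3444 - 28376 = -24932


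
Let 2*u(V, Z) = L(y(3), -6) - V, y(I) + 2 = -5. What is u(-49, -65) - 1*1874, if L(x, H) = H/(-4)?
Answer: -7395/4 ≈ -1848.8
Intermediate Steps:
y(I) = -7 (y(I) = -2 - 5 = -7)
L(x, H) = -H/4 (L(x, H) = H*(-¼) = -H/4)
u(V, Z) = ¾ - V/2 (u(V, Z) = (-¼*(-6) - V)/2 = (3/2 - V)/2 = ¾ - V/2)
u(-49, -65) - 1*1874 = (¾ - ½*(-49)) - 1*1874 = (¾ + 49/2) - 1874 = 101/4 - 1874 = -7395/4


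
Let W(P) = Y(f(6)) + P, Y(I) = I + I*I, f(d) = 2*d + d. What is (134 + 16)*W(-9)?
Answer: 49950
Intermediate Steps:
f(d) = 3*d
Y(I) = I + I**2
W(P) = 342 + P (W(P) = (3*6)*(1 + 3*6) + P = 18*(1 + 18) + P = 18*19 + P = 342 + P)
(134 + 16)*W(-9) = (134 + 16)*(342 - 9) = 150*333 = 49950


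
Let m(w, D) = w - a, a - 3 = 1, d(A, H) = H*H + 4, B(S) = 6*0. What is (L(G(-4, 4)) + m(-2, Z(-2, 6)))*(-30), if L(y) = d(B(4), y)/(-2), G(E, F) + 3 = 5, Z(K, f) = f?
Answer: 300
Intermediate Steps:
B(S) = 0
d(A, H) = 4 + H² (d(A, H) = H² + 4 = 4 + H²)
G(E, F) = 2 (G(E, F) = -3 + 5 = 2)
a = 4 (a = 3 + 1 = 4)
L(y) = -2 - y²/2 (L(y) = (4 + y²)/(-2) = (4 + y²)*(-½) = -2 - y²/2)
m(w, D) = -4 + w (m(w, D) = w - 1*4 = w - 4 = -4 + w)
(L(G(-4, 4)) + m(-2, Z(-2, 6)))*(-30) = ((-2 - ½*2²) + (-4 - 2))*(-30) = ((-2 - ½*4) - 6)*(-30) = ((-2 - 2) - 6)*(-30) = (-4 - 6)*(-30) = -10*(-30) = 300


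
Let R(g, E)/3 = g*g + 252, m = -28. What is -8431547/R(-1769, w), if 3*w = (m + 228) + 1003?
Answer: -8431547/9388839 ≈ -0.89804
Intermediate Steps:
w = 401 (w = ((-28 + 228) + 1003)/3 = (200 + 1003)/3 = (1/3)*1203 = 401)
R(g, E) = 756 + 3*g**2 (R(g, E) = 3*(g*g + 252) = 3*(g**2 + 252) = 3*(252 + g**2) = 756 + 3*g**2)
-8431547/R(-1769, w) = -8431547/(756 + 3*(-1769)**2) = -8431547/(756 + 3*3129361) = -8431547/(756 + 9388083) = -8431547/9388839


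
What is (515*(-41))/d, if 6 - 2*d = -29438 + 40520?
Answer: 21115/5538 ≈ 3.8127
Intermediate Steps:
d = -5538 (d = 3 - (-29438 + 40520)/2 = 3 - ½*11082 = 3 - 5541 = -5538)
(515*(-41))/d = (515*(-41))/(-5538) = -21115*(-1/5538) = 21115/5538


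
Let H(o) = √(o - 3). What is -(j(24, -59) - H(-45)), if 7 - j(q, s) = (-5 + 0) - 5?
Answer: -17 + 4*I*√3 ≈ -17.0 + 6.9282*I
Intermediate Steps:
H(o) = √(-3 + o)
j(q, s) = 17 (j(q, s) = 7 - ((-5 + 0) - 5) = 7 - (-5 - 5) = 7 - 1*(-10) = 7 + 10 = 17)
-(j(24, -59) - H(-45)) = -(17 - √(-3 - 45)) = -(17 - √(-48)) = -(17 - 4*I*√3) = -17 + 4*I*√3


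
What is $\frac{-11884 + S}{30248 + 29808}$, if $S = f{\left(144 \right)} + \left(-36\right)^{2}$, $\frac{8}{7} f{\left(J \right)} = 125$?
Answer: $- \frac{83829}{480448} \approx -0.17448$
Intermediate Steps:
$f{\left(J \right)} = \frac{875}{8}$ ($f{\left(J \right)} = \frac{7}{8} \cdot 125 = \frac{875}{8}$)
$S = \frac{11243}{8}$ ($S = \frac{875}{8} + \left(-36\right)^{2} = \frac{875}{8} + 1296 = \frac{11243}{8} \approx 1405.4$)
$\frac{-11884 + S}{30248 + 29808} = \frac{-11884 + \frac{11243}{8}}{30248 + 29808} = - \frac{83829}{8 \cdot 60056} = \left(- \frac{83829}{8}\right) \frac{1}{60056} = - \frac{83829}{480448}$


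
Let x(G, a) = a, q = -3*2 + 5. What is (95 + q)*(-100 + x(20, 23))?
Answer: -7238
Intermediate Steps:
q = -1 (q = -6 + 5 = -1)
(95 + q)*(-100 + x(20, 23)) = (95 - 1)*(-100 + 23) = 94*(-77) = -7238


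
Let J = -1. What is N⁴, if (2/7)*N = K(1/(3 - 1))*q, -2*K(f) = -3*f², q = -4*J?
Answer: 194481/256 ≈ 759.69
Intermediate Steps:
q = 4 (q = -4*(-1) = 4)
K(f) = 3*f²/2 (K(f) = -(-3)*f²/2 = 3*f²/2)
N = 21/4 (N = 7*((3*(1/(3 - 1))²/2)*4)/2 = 7*((3*(1/2)²/2)*4)/2 = 7*((3*(½)²/2)*4)/2 = 7*(((3/2)*(¼))*4)/2 = 7*((3/8)*4)/2 = (7/2)*(3/2) = 21/4 ≈ 5.2500)
N⁴ = (21/4)⁴ = 194481/256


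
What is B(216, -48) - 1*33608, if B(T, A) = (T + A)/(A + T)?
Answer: -33607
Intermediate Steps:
B(T, A) = 1 (B(T, A) = (A + T)/(A + T) = 1)
B(216, -48) - 1*33608 = 1 - 1*33608 = 1 - 33608 = -33607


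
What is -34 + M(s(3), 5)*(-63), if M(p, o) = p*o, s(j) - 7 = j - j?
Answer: -2239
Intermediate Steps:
s(j) = 7 (s(j) = 7 + (j - j) = 7 + 0 = 7)
M(p, o) = o*p
-34 + M(s(3), 5)*(-63) = -34 + (5*7)*(-63) = -34 + 35*(-63) = -34 - 2205 = -2239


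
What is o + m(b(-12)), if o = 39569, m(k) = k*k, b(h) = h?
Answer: 39713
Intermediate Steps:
m(k) = k²
o + m(b(-12)) = 39569 + (-12)² = 39569 + 144 = 39713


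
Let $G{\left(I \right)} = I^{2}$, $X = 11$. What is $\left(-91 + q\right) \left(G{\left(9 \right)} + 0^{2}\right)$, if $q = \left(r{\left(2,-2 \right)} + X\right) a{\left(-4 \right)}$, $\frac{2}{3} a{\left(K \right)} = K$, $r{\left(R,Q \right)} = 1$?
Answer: $-13203$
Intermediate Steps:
$a{\left(K \right)} = \frac{3 K}{2}$
$q = -72$ ($q = \left(1 + 11\right) \frac{3}{2} \left(-4\right) = 12 \left(-6\right) = -72$)
$\left(-91 + q\right) \left(G{\left(9 \right)} + 0^{2}\right) = \left(-91 - 72\right) \left(9^{2} + 0^{2}\right) = - 163 \left(81 + 0\right) = \left(-163\right) 81 = -13203$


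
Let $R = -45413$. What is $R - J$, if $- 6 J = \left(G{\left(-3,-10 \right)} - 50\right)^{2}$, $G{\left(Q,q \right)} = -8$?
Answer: $- \frac{134557}{3} \approx -44852.0$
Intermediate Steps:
$J = - \frac{1682}{3}$ ($J = - \frac{\left(-8 - 50\right)^{2}}{6} = - \frac{\left(-58\right)^{2}}{6} = \left(- \frac{1}{6}\right) 3364 = - \frac{1682}{3} \approx -560.67$)
$R - J = -45413 - - \frac{1682}{3} = -45413 + \frac{1682}{3} = - \frac{134557}{3}$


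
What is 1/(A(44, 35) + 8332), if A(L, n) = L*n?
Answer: 1/9872 ≈ 0.00010130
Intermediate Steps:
1/(A(44, 35) + 8332) = 1/(44*35 + 8332) = 1/(1540 + 8332) = 1/9872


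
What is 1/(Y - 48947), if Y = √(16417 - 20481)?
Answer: -48947/2395812873 - 4*I*√254/2395812873 ≈ -2.043e-5 - 2.6609e-8*I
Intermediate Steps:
Y = 4*I*√254 (Y = √(-4064) = 4*I*√254 ≈ 63.75*I)
1/(Y - 48947) = 1/(4*I*√254 - 48947) = 1/(-48947 + 4*I*√254)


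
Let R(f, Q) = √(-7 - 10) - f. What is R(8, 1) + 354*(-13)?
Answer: -4610 + I*√17 ≈ -4610.0 + 4.1231*I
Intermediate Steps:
R(f, Q) = -f + I*√17 (R(f, Q) = √(-17) - f = I*√17 - f = -f + I*√17)
R(8, 1) + 354*(-13) = (-1*8 + I*√17) + 354*(-13) = (-8 + I*√17) - 4602 = -4610 + I*√17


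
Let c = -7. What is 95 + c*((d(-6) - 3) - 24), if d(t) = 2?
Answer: 270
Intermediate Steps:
95 + c*((d(-6) - 3) - 24) = 95 - 7*((2 - 3) - 24) = 95 - 7*(-1 - 24) = 95 - 7*(-25) = 95 + 175 = 270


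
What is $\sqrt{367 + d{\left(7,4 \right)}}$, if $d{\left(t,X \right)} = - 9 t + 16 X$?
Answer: $4 \sqrt{23} \approx 19.183$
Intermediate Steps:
$\sqrt{367 + d{\left(7,4 \right)}} = \sqrt{367 + \left(\left(-9\right) 7 + 16 \cdot 4\right)} = \sqrt{367 + \left(-63 + 64\right)} = \sqrt{367 + 1} = \sqrt{368} = 4 \sqrt{23}$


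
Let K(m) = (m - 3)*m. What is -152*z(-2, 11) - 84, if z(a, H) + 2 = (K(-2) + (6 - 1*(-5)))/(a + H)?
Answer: -404/3 ≈ -134.67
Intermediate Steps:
K(m) = m*(-3 + m) (K(m) = (-3 + m)*m = m*(-3 + m))
z(a, H) = -2 + 21/(H + a) (z(a, H) = -2 + (-2*(-3 - 2) + (6 - 1*(-5)))/(a + H) = -2 + (-2*(-5) + (6 + 5))/(H + a) = -2 + (10 + 11)/(H + a) = -2 + 21/(H + a))
-152*z(-2, 11) - 84 = -152*(21 - 2*11 - 2*(-2))/(11 - 2) - 84 = -152*(21 - 22 + 4)/9 - 84 = -152*3/9 - 84 = -152*⅓ - 84 = -152/3 - 84 = -404/3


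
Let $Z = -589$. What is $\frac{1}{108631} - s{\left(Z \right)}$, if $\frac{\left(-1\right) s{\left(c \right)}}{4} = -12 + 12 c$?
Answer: $- \frac{3076429919}{108631} \approx -28320.0$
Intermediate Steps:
$s{\left(c \right)} = 48 - 48 c$ ($s{\left(c \right)} = - 4 \left(-12 + 12 c\right) = 48 - 48 c$)
$\frac{1}{108631} - s{\left(Z \right)} = \frac{1}{108631} - \left(48 - -28272\right) = \frac{1}{108631} - \left(48 + 28272\right) = \frac{1}{108631} - 28320 = - \frac{3076429919}{108631}$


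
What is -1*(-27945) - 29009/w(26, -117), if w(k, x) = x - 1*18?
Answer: 3801584/135 ≈ 28160.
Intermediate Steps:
w(k, x) = -18 + x (w(k, x) = x - 18 = -18 + x)
-1*(-27945) - 29009/w(26, -117) = -1*(-27945) - 29009/(-18 - 117) = 27945 - 29009/(-135) = 27945 - 29009*(-1/135) = 27945 + 29009/135 = 3801584/135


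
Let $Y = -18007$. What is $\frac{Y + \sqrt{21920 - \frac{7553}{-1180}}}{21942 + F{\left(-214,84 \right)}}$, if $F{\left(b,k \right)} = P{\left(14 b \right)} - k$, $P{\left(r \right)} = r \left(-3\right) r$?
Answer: $\frac{18007}{26906190} - \frac{\sqrt{7632580135}}{15874652100} \approx 0.00066375$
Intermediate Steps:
$P{\left(r \right)} = - 3 r^{2}$ ($P{\left(r \right)} = - 3 r r = - 3 r^{2}$)
$F{\left(b,k \right)} = - k - 588 b^{2}$ ($F{\left(b,k \right)} = - 3 \left(14 b\right)^{2} - k = - 3 \cdot 196 b^{2} - k = - 588 b^{2} - k = - k - 588 b^{2}$)
$\frac{Y + \sqrt{21920 - \frac{7553}{-1180}}}{21942 + F{\left(-214,84 \right)}} = \frac{-18007 + \sqrt{21920 - \frac{7553}{-1180}}}{21942 - \left(84 + 588 \left(-214\right)^{2}\right)} = \frac{-18007 + \sqrt{21920 - - \frac{7553}{1180}}}{21942 - 26928132} = \frac{-18007 + \sqrt{21920 + \frac{7553}{1180}}}{21942 - 26928132} = \frac{-18007 + \sqrt{\frac{25873153}{1180}}}{21942 - 26928132} = \frac{-18007 + \frac{\sqrt{7632580135}}{590}}{-26906190} = \left(-18007 + \frac{\sqrt{7632580135}}{590}\right) \left(- \frac{1}{26906190}\right) = \frac{18007}{26906190} - \frac{\sqrt{7632580135}}{15874652100}$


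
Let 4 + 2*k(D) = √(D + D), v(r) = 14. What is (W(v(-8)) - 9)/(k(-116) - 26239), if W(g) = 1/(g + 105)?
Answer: 28077870/81942226541 + 1070*I*√58/81942226541 ≈ 0.00034265 + 9.9447e-8*I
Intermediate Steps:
k(D) = -2 + √2*√D/2 (k(D) = -2 + √(D + D)/2 = -2 + √(2*D)/2 = -2 + (√2*√D)/2 = -2 + √2*√D/2)
W(g) = 1/(105 + g)
(W(v(-8)) - 9)/(k(-116) - 26239) = (1/(105 + 14) - 9)/((-2 + √2*√(-116)/2) - 26239) = (1/119 - 9)/((-2 + √2*(2*I*√29)/2) - 26239) = (1/119 - 9)/((-2 + I*√58) - 26239) = -1070/(119*(-26241 + I*√58))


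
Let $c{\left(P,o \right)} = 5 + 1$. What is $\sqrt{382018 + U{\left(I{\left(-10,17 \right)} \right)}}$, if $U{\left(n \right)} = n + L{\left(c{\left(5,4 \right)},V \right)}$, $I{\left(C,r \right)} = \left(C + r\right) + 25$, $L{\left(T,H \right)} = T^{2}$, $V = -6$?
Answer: $3 \sqrt{42454} \approx 618.13$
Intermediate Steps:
$c{\left(P,o \right)} = 6$
$I{\left(C,r \right)} = 25 + C + r$
$U{\left(n \right)} = 36 + n$ ($U{\left(n \right)} = n + 6^{2} = n + 36 = 36 + n$)
$\sqrt{382018 + U{\left(I{\left(-10,17 \right)} \right)}} = \sqrt{382018 + \left(36 + \left(25 - 10 + 17\right)\right)} = \sqrt{382018 + \left(36 + 32\right)} = \sqrt{382018 + 68} = \sqrt{382086} = 3 \sqrt{42454}$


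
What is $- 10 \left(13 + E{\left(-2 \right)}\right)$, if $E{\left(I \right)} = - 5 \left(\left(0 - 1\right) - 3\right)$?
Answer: $-330$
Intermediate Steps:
$E{\left(I \right)} = 20$ ($E{\left(I \right)} = - 5 \left(\left(0 - 1\right) - 3\right) = - 5 \left(-1 - 3\right) = \left(-5\right) \left(-4\right) = 20$)
$- 10 \left(13 + E{\left(-2 \right)}\right) = - 10 \left(13 + 20\right) = \left(-10\right) 33 = -330$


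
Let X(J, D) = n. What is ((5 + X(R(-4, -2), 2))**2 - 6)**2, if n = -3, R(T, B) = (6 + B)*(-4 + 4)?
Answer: 4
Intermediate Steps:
R(T, B) = 0 (R(T, B) = (6 + B)*0 = 0)
X(J, D) = -3
((5 + X(R(-4, -2), 2))**2 - 6)**2 = ((5 - 3)**2 - 6)**2 = (2**2 - 6)**2 = (4 - 6)**2 = (-2)**2 = 4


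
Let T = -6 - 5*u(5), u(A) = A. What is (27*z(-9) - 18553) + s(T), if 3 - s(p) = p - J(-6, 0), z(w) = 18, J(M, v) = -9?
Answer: -18042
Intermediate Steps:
T = -31 (T = -6 - 5*5 = -6 - 25 = -31)
s(p) = -6 - p (s(p) = 3 - (p - 1*(-9)) = 3 - (p + 9) = 3 - (9 + p) = 3 + (-9 - p) = -6 - p)
(27*z(-9) - 18553) + s(T) = (27*18 - 18553) + (-6 - 1*(-31)) = (486 - 18553) + (-6 + 31) = -18067 + 25 = -18042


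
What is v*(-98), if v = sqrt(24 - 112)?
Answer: -196*I*sqrt(22) ≈ -919.32*I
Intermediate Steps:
v = 2*I*sqrt(22) (v = sqrt(-88) = 2*I*sqrt(22) ≈ 9.3808*I)
v*(-98) = (2*I*sqrt(22))*(-98) = -196*I*sqrt(22)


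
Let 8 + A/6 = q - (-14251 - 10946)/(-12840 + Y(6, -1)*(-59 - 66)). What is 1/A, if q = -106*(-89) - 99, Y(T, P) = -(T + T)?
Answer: 630/35247661 ≈ 1.7874e-5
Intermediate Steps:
Y(T, P) = -2*T
q = 9335 (q = 9434 - 99 = 9335)
A = 35247661/630 (A = -48 + 6*(9335 - (-14251 - 10946)/(-12840 + (-2*6)*(-59 - 66))) = -48 + 6*(9335 - (-25197)/(-12840 - 12*(-125))) = -48 + 6*(9335 - (-25197)/(-12840 + 1500)) = -48 + 6*(9335 - (-25197)/(-11340)) = -48 + 6*(9335 - (-25197)*(-1)/11340) = -48 + 6*(9335 - 1*8399/3780) = -48 + 6*(9335 - 8399/3780) = -48 + 6*(35277901/3780) = -48 + 35277901/630 = 35247661/630 ≈ 55949.)
1/A = 1/(35247661/630) = 630/35247661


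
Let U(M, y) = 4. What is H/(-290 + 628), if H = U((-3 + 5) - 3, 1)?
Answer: 2/169 ≈ 0.011834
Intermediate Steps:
H = 4
H/(-290 + 628) = 4/(-290 + 628) = 4/338 = (1/338)*4 = 2/169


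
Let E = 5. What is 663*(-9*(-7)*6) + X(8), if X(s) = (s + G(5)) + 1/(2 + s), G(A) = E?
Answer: 2506271/10 ≈ 2.5063e+5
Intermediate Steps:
G(A) = 5
X(s) = 5 + s + 1/(2 + s) (X(s) = (s + 5) + 1/(2 + s) = (5 + s) + 1/(2 + s) = 5 + s + 1/(2 + s))
663*(-9*(-7)*6) + X(8) = 663*(-9*(-7)*6) + (11 + 8**2 + 7*8)/(2 + 8) = 663*(63*6) + (11 + 64 + 56)/10 = 663*378 + (1/10)*131 = 250614 + 131/10 = 2506271/10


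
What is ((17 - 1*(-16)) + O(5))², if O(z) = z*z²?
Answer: 24964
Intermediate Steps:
O(z) = z³
((17 - 1*(-16)) + O(5))² = ((17 - 1*(-16)) + 5³)² = ((17 + 16) + 125)² = (33 + 125)² = 158² = 24964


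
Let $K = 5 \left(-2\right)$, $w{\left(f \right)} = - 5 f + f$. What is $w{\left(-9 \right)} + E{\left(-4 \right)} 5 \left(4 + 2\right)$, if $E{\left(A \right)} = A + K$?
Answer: $-384$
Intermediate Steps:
$w{\left(f \right)} = - 4 f$
$K = -10$
$E{\left(A \right)} = -10 + A$ ($E{\left(A \right)} = A - 10 = -10 + A$)
$w{\left(-9 \right)} + E{\left(-4 \right)} 5 \left(4 + 2\right) = \left(-4\right) \left(-9\right) + \left(-10 - 4\right) 5 \left(4 + 2\right) = 36 - 14 \cdot 5 \cdot 6 = 36 - 420 = -384$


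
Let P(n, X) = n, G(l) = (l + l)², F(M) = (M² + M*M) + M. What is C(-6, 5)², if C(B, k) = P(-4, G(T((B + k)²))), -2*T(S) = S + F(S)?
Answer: 16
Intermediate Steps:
F(M) = M + 2*M² (F(M) = (M² + M²) + M = 2*M² + M = M + 2*M²)
T(S) = -S/2 - S*(1 + 2*S)/2 (T(S) = -(S + S*(1 + 2*S))/2 = -S/2 - S*(1 + 2*S)/2)
G(l) = 4*l² (G(l) = (2*l)² = 4*l²)
C(B, k) = -4
C(-6, 5)² = (-4)² = 16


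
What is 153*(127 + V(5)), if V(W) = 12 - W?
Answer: 20502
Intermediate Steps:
153*(127 + V(5)) = 153*(127 + (12 - 1*5)) = 153*(127 + (12 - 5)) = 153*(127 + 7) = 153*134 = 20502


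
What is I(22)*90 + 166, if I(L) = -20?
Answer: -1634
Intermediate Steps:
I(22)*90 + 166 = -20*90 + 166 = -1800 + 166 = -1634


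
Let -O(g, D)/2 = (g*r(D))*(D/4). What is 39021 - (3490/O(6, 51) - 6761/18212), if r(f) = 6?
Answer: 326223440707/8359308 ≈ 39025.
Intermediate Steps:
O(g, D) = -3*D*g (O(g, D) = -2*g*6*D/4 = -2*6*g*D*(¼) = -2*6*g*D/4 = -3*D*g)
39021 - (3490/O(6, 51) - 6761/18212) = 39021 - (3490/((-3*51*6)) - 6761/18212) = 39021 - (3490/(-918) - 6761*1/18212) = 39021 - (3490*(-1/918) - 6761/18212) = 39021 - (-1745/459 - 6761/18212) = 39021 - 1*(-34883239/8359308) = 39021 + 34883239/8359308 = 326223440707/8359308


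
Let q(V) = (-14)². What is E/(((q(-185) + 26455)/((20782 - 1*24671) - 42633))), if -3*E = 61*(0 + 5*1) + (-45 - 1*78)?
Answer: 8467004/79953 ≈ 105.90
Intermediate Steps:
q(V) = 196
E = -182/3 (E = -(61*(0 + 5*1) + (-45 - 1*78))/3 = -(61*(0 + 5) + (-45 - 78))/3 = -(61*5 - 123)/3 = -(305 - 123)/3 = -⅓*182 = -182/3 ≈ -60.667)
E/(((q(-185) + 26455)/((20782 - 1*24671) - 42633))) = -182*((20782 - 1*24671) - 42633)/(196 + 26455)/3 = -182/(3*(26651/((20782 - 24671) - 42633))) = -182/(3*(26651/(-3889 - 42633))) = -182/(3*(26651/(-46522))) = -182/(3*(26651*(-1/46522))) = -182/(3*(-26651/46522)) = -182/3*(-46522/26651) = 8467004/79953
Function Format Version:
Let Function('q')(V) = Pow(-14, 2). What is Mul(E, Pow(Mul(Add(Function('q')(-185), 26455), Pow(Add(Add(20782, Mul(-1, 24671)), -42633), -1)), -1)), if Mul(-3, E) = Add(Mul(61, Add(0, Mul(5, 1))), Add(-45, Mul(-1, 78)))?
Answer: Rational(8467004, 79953) ≈ 105.90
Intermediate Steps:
Function('q')(V) = 196
E = Rational(-182, 3) (E = Mul(Rational(-1, 3), Add(Mul(61, Add(0, Mul(5, 1))), Add(-45, Mul(-1, 78)))) = Mul(Rational(-1, 3), Add(Mul(61, Add(0, 5)), Add(-45, -78))) = Mul(Rational(-1, 3), Add(Mul(61, 5), -123)) = Mul(Rational(-1, 3), Add(305, -123)) = Mul(Rational(-1, 3), 182) = Rational(-182, 3) ≈ -60.667)
Mul(E, Pow(Mul(Add(Function('q')(-185), 26455), Pow(Add(Add(20782, Mul(-1, 24671)), -42633), -1)), -1)) = Mul(Rational(-182, 3), Pow(Mul(Add(196, 26455), Pow(Add(Add(20782, Mul(-1, 24671)), -42633), -1)), -1)) = Mul(Rational(-182, 3), Pow(Mul(26651, Pow(Add(Add(20782, -24671), -42633), -1)), -1)) = Mul(Rational(-182, 3), Pow(Mul(26651, Pow(Add(-3889, -42633), -1)), -1)) = Mul(Rational(-182, 3), Pow(Mul(26651, Pow(-46522, -1)), -1)) = Mul(Rational(-182, 3), Pow(Mul(26651, Rational(-1, 46522)), -1)) = Mul(Rational(-182, 3), Pow(Rational(-26651, 46522), -1)) = Mul(Rational(-182, 3), Rational(-46522, 26651)) = Rational(8467004, 79953)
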